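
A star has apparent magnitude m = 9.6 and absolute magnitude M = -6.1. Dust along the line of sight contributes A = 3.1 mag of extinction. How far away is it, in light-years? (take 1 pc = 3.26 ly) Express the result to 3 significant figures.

d ≈ 10800 ly

m − M = 5 log₁₀(d/10 pc) + A  ⇒  9.6 − (-6.1) − 3.1 = 5 log₁₀(d/10)
12.600 = 5 log₁₀(d/10)
log₁₀ d = (m − M − A)/5 + 1 = 3.5200
d = 10^3.5200 = 3311 pc
= 10790 ly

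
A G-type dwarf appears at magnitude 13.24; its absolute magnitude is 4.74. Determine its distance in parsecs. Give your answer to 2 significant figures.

Distance modulus: m − M = 13.24 − (4.74) = 8.500
m − M = 5 log₁₀ d − 5
log₁₀ d = (m − M)/5 + 1 = 2.7000
d = 10^2.7000 = 501.2 pc

d ≈ 500 pc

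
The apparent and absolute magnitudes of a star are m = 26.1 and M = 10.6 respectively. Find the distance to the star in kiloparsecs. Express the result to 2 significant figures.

μ = m − M = 15.500
m − M = 5 log₁₀ d − 5
log₁₀ d = (m − M)/5 + 1 = 4.1000
d = 10^4.1000 = 12590 pc
= 12.59 kpc

d ≈ 13 kpc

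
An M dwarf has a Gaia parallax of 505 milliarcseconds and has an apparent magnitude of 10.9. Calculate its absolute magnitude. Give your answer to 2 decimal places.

p = 505 mas = 0.505″ → d = 1/p = 1.980 pc
5 log₁₀(d/10 pc) = 5 log₁₀(1.980) − 5 = -3.516
M = m − 5 log₁₀(d/10) = 10.9 + 3.516 = 14.416

M ≈ 14.42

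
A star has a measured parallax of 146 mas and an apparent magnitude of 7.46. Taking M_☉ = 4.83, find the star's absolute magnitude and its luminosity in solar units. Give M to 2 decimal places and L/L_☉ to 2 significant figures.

M ≈ 8.28; L/L_☉ ≈ 0.042

d = 1/p = 1000/146 mas = 6.849 pc
M = m − 5 log₁₀ d + 5 = 7.46 − 5·0.8356 + 5 = 8.282
M − M_☉ = 8.282 − 4.83 = 3.452
L/L_☉ = 10^(−0.4 × 3.452) = 0.04162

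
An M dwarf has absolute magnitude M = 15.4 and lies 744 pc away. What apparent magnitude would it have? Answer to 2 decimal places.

m ≈ 24.76

m = M + 5 log₁₀ d − 5 = 15.4 + 5·2.8716 − 5 = 24.758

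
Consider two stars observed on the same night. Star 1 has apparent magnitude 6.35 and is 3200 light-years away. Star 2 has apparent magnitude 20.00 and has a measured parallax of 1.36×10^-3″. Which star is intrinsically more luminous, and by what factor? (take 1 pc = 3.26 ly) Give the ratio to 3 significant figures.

Star 1 is more luminous, by a factor of 514000.

Star 1: d = 3200 ly / 3.26 = 981.6 pc
Star 1: M = m − 5 log₁₀ d + 5 = 6.35 − 5·2.9919 + 5 = -3.610
Star 2: d = 1/p = 1/1.36×10^-3″ = 735.3 pc
Star 2: M = m − 5 log₁₀ d + 5 = 20.00 − 5·2.8665 + 5 = 10.668
ΔM = M_1 − M_2 = -3.610 − (10.668) = -14.277; smaller M is more luminous → Star 1.
L ratio = 10^(0.4 |ΔM|) = 10^5.711 = 514000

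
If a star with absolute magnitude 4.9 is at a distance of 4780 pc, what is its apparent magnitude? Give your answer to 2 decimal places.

m ≈ 18.30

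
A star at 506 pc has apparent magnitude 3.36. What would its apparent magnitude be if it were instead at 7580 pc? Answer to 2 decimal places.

m ≈ 9.24

Flux ∝ 1/d², so Δm = 5 log₁₀(d₂/d₁) = 5 log₁₀(7580/506) = 5.878
m₂ = m₁ + Δm = 3.36 + (5.878) = 9.238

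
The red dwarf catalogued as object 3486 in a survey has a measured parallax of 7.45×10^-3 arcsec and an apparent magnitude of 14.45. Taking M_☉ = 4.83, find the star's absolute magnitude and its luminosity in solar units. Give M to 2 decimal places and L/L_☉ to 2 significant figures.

M ≈ 8.81; L/L_☉ ≈ 0.026

d = 1/p = 1/7.45×10^-3″ = 134.2 pc
M = m − 5 log₁₀ d + 5 = 14.45 − 5·2.1278 + 5 = 8.811
M − M_☉ = 8.811 − 4.83 = 3.981
L/L_☉ = 10^(−0.4 × 3.981) = 0.02557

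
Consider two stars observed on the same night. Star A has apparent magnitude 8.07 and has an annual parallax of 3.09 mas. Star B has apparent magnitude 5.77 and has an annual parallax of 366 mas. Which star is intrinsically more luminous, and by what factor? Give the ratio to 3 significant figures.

Star A: p = 3.09 mas = 3.09×10^-3″ → d = 1/p = 323.6 pc
Star A: M = m − 5 log₁₀ d + 5 = 8.07 − 5·2.5100 + 5 = 0.520
Star B: p = 366 mas = 0.366″ → d = 1/p = 2.732 pc
Star B: M = m − 5 log₁₀ d + 5 = 5.77 − 5·0.4365 + 5 = 8.587
ΔM = M_A − M_B = 0.520 − (8.587) = -8.068; smaller M is more luminous → Star A.
L ratio = 10^(0.4 |ΔM|) = 10^3.227 = 1687

Star A is more luminous, by a factor of 1690.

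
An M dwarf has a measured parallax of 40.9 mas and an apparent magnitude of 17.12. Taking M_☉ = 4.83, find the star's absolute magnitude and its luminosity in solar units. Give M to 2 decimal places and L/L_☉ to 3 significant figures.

M ≈ 15.18; L/L_☉ ≈ 7.25×10^-5

d = 1/p = 1000/40.9 mas = 24.45 pc
M = m − 5 log₁₀ d + 5 = 17.12 − 5·1.3883 + 5 = 15.179
M − M_☉ = 15.179 − 4.83 = 10.349
L/L_☉ = 10^(−0.4 × 10.349) = 7.254×10^-5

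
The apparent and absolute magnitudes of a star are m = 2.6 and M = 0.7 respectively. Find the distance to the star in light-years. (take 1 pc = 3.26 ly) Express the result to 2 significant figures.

μ = m − M = 1.900
m − M = 5 log₁₀ d − 5
log₁₀ d = (m − M)/5 + 1 = 1.3800
d = 10^1.3800 = 23.99 pc
= 78.20 ly

d ≈ 78 ly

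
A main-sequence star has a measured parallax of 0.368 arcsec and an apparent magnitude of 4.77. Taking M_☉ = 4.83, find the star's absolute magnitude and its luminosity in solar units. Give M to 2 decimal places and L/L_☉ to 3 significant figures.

M ≈ 7.60; L/L_☉ ≈ 0.0780

d = 1/p = 1/0.368″ = 2.717 pc
M = m − 5 log₁₀ d + 5 = 4.77 − 5·0.4342 + 5 = 7.599
M − M_☉ = 7.599 − 4.83 = 2.769
L/L_☉ = 10^(−0.4 × 2.769) = 0.07804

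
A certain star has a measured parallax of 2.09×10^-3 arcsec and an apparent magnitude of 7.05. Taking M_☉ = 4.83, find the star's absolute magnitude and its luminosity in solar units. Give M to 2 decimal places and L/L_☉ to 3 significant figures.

d = 1/p = 1/2.09×10^-3″ = 478.5 pc
M = m − 5 log₁₀ d + 5 = 7.05 − 5·2.6799 + 5 = -1.349
M − M_☉ = -1.349 − 4.83 = -6.179
L/L_☉ = 10^(−0.4 × -6.179) = 296.3

M ≈ -1.35; L/L_☉ ≈ 296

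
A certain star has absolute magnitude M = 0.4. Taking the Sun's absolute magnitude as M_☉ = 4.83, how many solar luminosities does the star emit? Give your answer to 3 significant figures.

L/L_☉ ≈ 59.2

M − M_☉ = 0.4 − 4.83 = -4.430
L/L_☉ = 10^(−0.4 (M − M_☉)) = 10^1.772 = 59.16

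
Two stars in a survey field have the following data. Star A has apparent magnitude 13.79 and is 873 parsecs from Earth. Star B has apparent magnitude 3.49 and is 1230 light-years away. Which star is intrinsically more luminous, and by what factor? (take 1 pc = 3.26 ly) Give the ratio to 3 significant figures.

Star B is more luminous, by a factor of 2460.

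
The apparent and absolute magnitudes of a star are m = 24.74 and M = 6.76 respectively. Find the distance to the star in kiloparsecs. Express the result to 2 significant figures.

d ≈ 39 kpc

Distance modulus: m − M = 24.74 − (6.76) = 17.980
m − M = 5 log₁₀ d − 5
log₁₀ d = (m − M)/5 + 1 = 4.5960
d = 10^4.5960 = 39450 pc
= 39.45 kpc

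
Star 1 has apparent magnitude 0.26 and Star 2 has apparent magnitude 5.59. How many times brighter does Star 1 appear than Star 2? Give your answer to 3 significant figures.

Magnitude difference = -5.33
Flux ratio = 10^(−0.4 Δm) = 10^(−0.4 × -5.33) = 10^2.132 = 135.5

136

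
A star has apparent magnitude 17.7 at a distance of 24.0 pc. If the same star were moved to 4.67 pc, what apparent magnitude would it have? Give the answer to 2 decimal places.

m ≈ 14.15

Flux ∝ 1/d², so Δm = 5 log₁₀(d₂/d₁) = 5 log₁₀(4.67/24.0) = -3.554
m₂ = m₁ + Δm = 17.7 + (-3.554) = 14.146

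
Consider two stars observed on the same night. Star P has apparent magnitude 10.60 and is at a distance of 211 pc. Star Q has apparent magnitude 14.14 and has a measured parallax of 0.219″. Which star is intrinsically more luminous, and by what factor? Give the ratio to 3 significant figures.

Star P: M = m − 5 log₁₀ d + 5 = 10.60 − 5·2.3243 + 5 = 3.979
Star Q: d = 1/p = 1/0.219″ = 4.566 pc
Star Q: M = m − 5 log₁₀ d + 5 = 14.14 − 5·0.6596 + 5 = 15.842
ΔM = M_P − M_Q = 3.979 − (15.842) = -11.864; smaller M is more luminous → Star P.
L ratio = 10^(0.4 |ΔM|) = 10^4.745 = 55650

Star P is more luminous, by a factor of 55600.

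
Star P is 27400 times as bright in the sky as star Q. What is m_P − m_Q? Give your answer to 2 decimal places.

m_P − m_Q ≈ -11.09

Pogson: Δm = −2.5 log₁₀(ratio) = −2.5 log₁₀(27400) = −2.5 × 4.4378 = -11.094
Star P is brighter, so it has the smaller magnitude: the difference is negative.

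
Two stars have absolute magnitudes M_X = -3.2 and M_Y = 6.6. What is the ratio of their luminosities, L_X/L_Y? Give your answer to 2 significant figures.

ΔM = M_X − M_Y = -9.8
L_X/L_Y = 10^(−0.4 ΔM) = 10^3.920 = 8318

L_X/L_Y ≈ 8300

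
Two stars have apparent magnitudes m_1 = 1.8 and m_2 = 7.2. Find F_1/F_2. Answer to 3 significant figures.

Δm = 1.8 − (7.2) = -5.4
Flux ratio = 10^(−0.4 Δm) = 10^(−0.4 × -5.4) = 10^2.160 = 144.5

F_1/F_2 ≈ 145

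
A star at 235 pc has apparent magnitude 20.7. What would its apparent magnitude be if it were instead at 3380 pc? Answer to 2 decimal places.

m ≈ 26.49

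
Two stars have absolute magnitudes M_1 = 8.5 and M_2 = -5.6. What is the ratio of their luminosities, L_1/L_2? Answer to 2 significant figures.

ΔM = M_1 − M_2 = 14.1
L_1/L_2 = 10^(−0.4 ΔM) = 10^-5.640 = 2.291×10^-6

L_1/L_2 ≈ 2.3×10^-6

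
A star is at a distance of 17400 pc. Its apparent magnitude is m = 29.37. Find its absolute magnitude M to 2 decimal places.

M ≈ 13.17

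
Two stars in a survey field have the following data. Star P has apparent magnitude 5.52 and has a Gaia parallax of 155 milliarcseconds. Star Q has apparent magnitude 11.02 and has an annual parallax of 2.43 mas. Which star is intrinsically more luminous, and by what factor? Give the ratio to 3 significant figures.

Star P: p = 155 mas = 0.155″ → d = 1/p = 6.452 pc
Star P: M = m − 5 log₁₀ d + 5 = 5.52 − 5·0.8097 + 5 = 6.472
Star Q: p = 2.43 mas = 2.43×10^-3″ → d = 1/p = 411.5 pc
Star Q: M = m − 5 log₁₀ d + 5 = 11.02 − 5·2.6144 + 5 = 2.948
ΔM = M_P − M_Q = 6.472 − (2.948) = 3.524; smaller M is more luminous → Star Q.
L ratio = 10^(0.4 |ΔM|) = 10^1.409 = 25.67

Star Q is more luminous, by a factor of 25.7.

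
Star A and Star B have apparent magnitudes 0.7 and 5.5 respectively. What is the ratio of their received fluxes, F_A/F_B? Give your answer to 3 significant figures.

F_A/F_B ≈ 83.2

Δm = 0.7 − (5.5) = -4.8
Flux ratio = 10^(−0.4 Δm) = 10^(−0.4 × -4.8) = 10^1.920 = 83.18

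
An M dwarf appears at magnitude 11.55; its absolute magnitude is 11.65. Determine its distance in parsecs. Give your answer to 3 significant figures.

d ≈ 9.55 pc

Distance modulus: m − M = 11.55 − (11.65) = -0.100
m − M = 5 log₁₀ d − 5
log₁₀ d = (m − M)/5 + 1 = 0.9800
d = 10^0.9800 = 9.550 pc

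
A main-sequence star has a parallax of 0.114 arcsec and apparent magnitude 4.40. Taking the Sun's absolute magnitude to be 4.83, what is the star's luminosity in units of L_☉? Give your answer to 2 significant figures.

L/L_☉ ≈ 1.1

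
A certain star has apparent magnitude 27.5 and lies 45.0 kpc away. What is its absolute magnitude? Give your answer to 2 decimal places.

d = 45.0 kpc = 45000 pc
5 log₁₀(d/10 pc) = 5 log₁₀(45000) − 5 = 18.266
M = m − 5 log₁₀(d/10) = 27.5 − 18.266 = 9.234

M ≈ 9.23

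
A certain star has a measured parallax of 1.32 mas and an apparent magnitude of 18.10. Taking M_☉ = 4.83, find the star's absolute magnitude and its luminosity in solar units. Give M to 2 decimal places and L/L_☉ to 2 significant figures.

d = 1/p = 1000/1.32 mas = 757.6 pc
M = m − 5 log₁₀ d + 5 = 18.10 − 5·2.8794 + 5 = 8.703
M − M_☉ = 8.703 − 4.83 = 3.873
L/L_☉ = 10^(−0.4 × 3.873) = 0.02824

M ≈ 8.70; L/L_☉ ≈ 0.028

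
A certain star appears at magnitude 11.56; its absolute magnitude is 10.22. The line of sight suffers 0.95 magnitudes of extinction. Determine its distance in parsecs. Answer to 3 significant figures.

d ≈ 12.0 pc

m − M = 5 log₁₀(d/10 pc) + A  ⇒  11.56 − (10.22) − 0.95 = 5 log₁₀(d/10)
0.390 = 5 log₁₀(d/10)
log₁₀ d = (m − M − A)/5 + 1 = 1.0780
d = 10^1.0780 = 11.97 pc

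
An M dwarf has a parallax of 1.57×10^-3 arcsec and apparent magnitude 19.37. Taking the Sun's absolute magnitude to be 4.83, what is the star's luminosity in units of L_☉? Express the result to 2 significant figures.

d = 1/p = 1/1.57×10^-3″ = 636.9 pc
M = m − 5 log₁₀ d + 5 = 19.37 − 5·2.8041 + 5 = 10.349
M − M_☉ = 10.349 − 4.83 = 5.519
L/L_☉ = 10^(−0.4 × 5.519) = 6.197×10^-3

L/L_☉ ≈ 6.2×10^-3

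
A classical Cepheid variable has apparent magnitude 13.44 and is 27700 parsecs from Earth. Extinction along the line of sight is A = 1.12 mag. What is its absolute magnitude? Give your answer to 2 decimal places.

M ≈ -4.89

5 log₁₀(d/10 pc) = 5 log₁₀(27700) − 5 = 17.212
M = m − 5 log₁₀(d/10) − A = 13.44 − 17.212 − 1.12 = -4.892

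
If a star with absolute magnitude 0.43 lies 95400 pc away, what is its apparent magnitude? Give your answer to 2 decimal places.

m = M + 5 log₁₀ d − 5 = 0.43 + 5·4.9795 − 5 = 20.328

m ≈ 20.33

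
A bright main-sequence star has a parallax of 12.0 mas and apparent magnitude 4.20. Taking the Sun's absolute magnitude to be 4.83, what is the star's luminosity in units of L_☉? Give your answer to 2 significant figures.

L/L_☉ ≈ 120

d = 1/p = 1000/12.0 mas = 83.33 pc
M = m − 5 log₁₀ d + 5 = 4.20 − 5·1.9208 + 5 = -0.404
M − M_☉ = -0.404 − 4.83 = -5.234
L/L_☉ = 10^(−0.4 × -5.234) = 124.1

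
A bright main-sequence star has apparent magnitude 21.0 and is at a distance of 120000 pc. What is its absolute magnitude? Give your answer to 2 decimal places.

5 log₁₀(d/10 pc) = 5 log₁₀(120000) − 5 = 20.396
M = m − 5 log₁₀(d/10) = 21.0 − 20.396 = 0.604

M ≈ 0.60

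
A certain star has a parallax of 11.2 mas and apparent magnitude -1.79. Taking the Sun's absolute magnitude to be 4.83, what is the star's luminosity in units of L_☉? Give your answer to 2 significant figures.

d = 1/p = 1000/11.2 mas = 89.29 pc
M = m − 5 log₁₀ d + 5 = -1.79 − 5·1.9508 + 5 = -6.544
M − M_☉ = -6.544 − 4.83 = -11.374
L/L_☉ = 10^(−0.4 × -11.374) = 35450

L/L_☉ ≈ 35000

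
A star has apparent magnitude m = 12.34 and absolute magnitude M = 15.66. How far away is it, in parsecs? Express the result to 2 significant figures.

d ≈ 2.2 pc

Distance modulus: m − M = 12.34 − (15.66) = -3.320
m − M = 5 log₁₀ d − 5
log₁₀ d = (m − M)/5 + 1 = 0.3360
d = 10^0.3360 = 2.168 pc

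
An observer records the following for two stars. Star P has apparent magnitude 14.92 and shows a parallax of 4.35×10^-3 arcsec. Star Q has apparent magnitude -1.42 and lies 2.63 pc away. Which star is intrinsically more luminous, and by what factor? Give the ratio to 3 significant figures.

Star Q is more luminous, by a factor of 450.

Star P: d = 1/p = 1/4.35×10^-3″ = 229.9 pc
Star P: M = m − 5 log₁₀ d + 5 = 14.92 − 5·2.3615 + 5 = 8.112
Star Q: M = m − 5 log₁₀ d + 5 = -1.42 − 5·0.4200 + 5 = 1.480
ΔM = M_P − M_Q = 8.112 − (1.480) = 6.632; smaller M is more luminous → Star Q.
L ratio = 10^(0.4 |ΔM|) = 10^2.653 = 449.7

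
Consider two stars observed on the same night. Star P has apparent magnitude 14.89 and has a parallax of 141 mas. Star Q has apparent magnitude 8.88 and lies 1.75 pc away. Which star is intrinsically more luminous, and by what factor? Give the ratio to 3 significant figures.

Star Q is more luminous, by a factor of 15.4.

Star P: p = 141 mas = 0.141″ → d = 1/p = 7.092 pc
Star P: M = m − 5 log₁₀ d + 5 = 14.89 − 5·0.8508 + 5 = 15.636
Star Q: M = m − 5 log₁₀ d + 5 = 8.88 − 5·0.2430 + 5 = 12.665
ΔM = M_P − M_Q = 15.636 − (12.665) = 2.971; smaller M is more luminous → Star Q.
L ratio = 10^(0.4 |ΔM|) = 10^1.189 = 15.44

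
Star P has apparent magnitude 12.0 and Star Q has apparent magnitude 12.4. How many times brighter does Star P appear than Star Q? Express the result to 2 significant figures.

Δm = 12.0 − (12.4) = -0.4
Flux ratio = 10^(−0.4 Δm) = 10^(−0.4 × -0.4) = 10^0.160 = 1.445

1.4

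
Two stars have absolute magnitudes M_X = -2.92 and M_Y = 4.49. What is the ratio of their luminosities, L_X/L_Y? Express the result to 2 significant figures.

L_X/L_Y ≈ 920

ΔM = M_X − M_Y = -7.41
L_X/L_Y = 10^(−0.4 ΔM) = 10^2.964 = 920.4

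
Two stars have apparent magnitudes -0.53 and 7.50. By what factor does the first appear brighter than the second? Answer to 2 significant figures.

1600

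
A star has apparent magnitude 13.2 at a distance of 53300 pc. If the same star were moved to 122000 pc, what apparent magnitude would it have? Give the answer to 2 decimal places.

Flux ∝ 1/d², so Δm = 5 log₁₀(d₂/d₁) = 5 log₁₀(122000/53300) = 1.798
m₂ = m₁ + Δm = 13.2 + (1.798) = 14.998

m ≈ 15.00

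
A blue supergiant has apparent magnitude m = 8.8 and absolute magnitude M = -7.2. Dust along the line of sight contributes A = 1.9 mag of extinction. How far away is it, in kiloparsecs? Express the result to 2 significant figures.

d ≈ 6.6 kpc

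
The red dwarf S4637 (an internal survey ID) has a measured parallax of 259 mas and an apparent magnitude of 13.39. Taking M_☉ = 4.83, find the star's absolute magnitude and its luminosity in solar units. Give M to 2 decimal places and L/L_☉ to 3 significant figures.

M ≈ 15.46; L/L_☉ ≈ 5.62×10^-5

d = 1/p = 1000/259 mas = 3.861 pc
M = m − 5 log₁₀ d + 5 = 13.39 − 5·0.5867 + 5 = 15.456
M − M_☉ = 15.456 − 4.83 = 10.626
L/L_☉ = 10^(−0.4 × 10.626) = 5.616×10^-5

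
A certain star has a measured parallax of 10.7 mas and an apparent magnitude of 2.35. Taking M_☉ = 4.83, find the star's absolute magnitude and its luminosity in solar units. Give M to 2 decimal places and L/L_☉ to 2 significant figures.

M ≈ -2.50; L/L_☉ ≈ 860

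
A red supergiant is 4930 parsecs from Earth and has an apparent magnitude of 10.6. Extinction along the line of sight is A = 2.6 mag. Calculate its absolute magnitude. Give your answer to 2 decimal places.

5 log₁₀(d/10 pc) = 5 log₁₀(4930) − 5 = 13.464
M = m − 5 log₁₀(d/10) − A = 10.6 − 13.464 − 2.6 = -5.464

M ≈ -5.46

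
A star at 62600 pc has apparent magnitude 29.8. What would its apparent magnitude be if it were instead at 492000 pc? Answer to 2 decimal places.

Flux ∝ 1/d², so Δm = 5 log₁₀(d₂/d₁) = 5 log₁₀(492000/62600) = 4.477
m₂ = m₁ + Δm = 29.8 + (4.477) = 34.277

m ≈ 34.28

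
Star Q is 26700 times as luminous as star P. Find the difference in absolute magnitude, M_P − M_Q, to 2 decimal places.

M_P − M_Q ≈ 11.07

Pogson: ΔM = −2.5 log₁₀(ratio) = −2.5 log₁₀(26700) = −2.5 × 4.4265 = -11.066
Star Q is brighter so has the smaller magnitude: M_P − M_Q is positive.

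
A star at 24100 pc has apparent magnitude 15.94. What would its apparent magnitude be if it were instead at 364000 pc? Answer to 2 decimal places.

Flux ∝ 1/d², so Δm = 5 log₁₀(d₂/d₁) = 5 log₁₀(364000/24100) = 5.895
m₂ = m₁ + Δm = 15.94 + (5.895) = 21.835

m ≈ 21.84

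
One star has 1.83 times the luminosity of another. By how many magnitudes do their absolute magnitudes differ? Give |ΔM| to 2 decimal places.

|ΔM| ≈ 0.66

Pogson: ΔM = −2.5 log₁₀(ratio) = −2.5 log₁₀(1.83) = −2.5 × 0.2625 = -0.656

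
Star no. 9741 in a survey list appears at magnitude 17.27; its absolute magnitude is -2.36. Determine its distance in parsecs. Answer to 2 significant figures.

μ = m − M = 19.630
m − M = 5 log₁₀ d − 5
log₁₀ d = (m − M)/5 + 1 = 4.9260
d = 10^4.9260 = 84330 pc

d ≈ 84000 pc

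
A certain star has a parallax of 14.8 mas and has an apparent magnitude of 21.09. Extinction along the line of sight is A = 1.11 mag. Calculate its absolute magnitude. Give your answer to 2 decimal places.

M ≈ 15.83

p = 14.8 mas = 0.0148″ → d = 1/p = 67.57 pc
5 log₁₀(d/10 pc) = 5 log₁₀(67.57) − 5 = 4.149
M = m − 5 log₁₀(d/10) − A = 21.09 − 4.149 − 1.11 = 15.831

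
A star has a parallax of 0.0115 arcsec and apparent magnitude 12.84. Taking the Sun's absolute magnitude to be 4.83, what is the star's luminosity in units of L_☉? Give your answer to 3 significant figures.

L/L_☉ ≈ 0.0473

d = 1/p = 1/0.0115″ = 86.96 pc
M = m − 5 log₁₀ d + 5 = 12.84 − 5·1.9393 + 5 = 8.143
M − M_☉ = 8.143 − 4.83 = 3.313
L/L_☉ = 10^(−0.4 × 3.313) = 0.04727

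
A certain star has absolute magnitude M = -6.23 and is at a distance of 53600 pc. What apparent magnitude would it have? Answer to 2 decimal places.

m ≈ 12.42

m = M + 5 log₁₀ d − 5 = -6.23 + 5·4.7292 − 5 = 12.416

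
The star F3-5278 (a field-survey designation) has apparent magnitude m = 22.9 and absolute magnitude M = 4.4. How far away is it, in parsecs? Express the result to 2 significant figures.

μ = m − M = 18.500
m − M = 5 log₁₀ d − 5
log₁₀ d = (m − M)/5 + 1 = 4.7000
d = 10^4.7000 = 50120 pc

d ≈ 50000 pc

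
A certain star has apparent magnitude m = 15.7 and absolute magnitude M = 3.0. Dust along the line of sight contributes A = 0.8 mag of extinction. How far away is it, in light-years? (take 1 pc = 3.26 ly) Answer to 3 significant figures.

d ≈ 7820 ly

m − M = 5 log₁₀(d/10 pc) + A  ⇒  15.7 − (3.0) − 0.8 = 5 log₁₀(d/10)
11.900 = 5 log₁₀(d/10)
log₁₀ d = (m − M − A)/5 + 1 = 3.3800
d = 10^3.3800 = 2399 pc
= 7820 ly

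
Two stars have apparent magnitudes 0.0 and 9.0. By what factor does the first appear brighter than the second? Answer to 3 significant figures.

Δm = 0.0 − (9.0) = -9.0
Flux ratio = 10^(−0.4 Δm) = 10^(−0.4 × -9.0) = 10^3.600 = 3981

3980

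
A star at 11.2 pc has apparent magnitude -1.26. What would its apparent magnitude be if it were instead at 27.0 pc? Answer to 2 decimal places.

m ≈ 0.65

Flux ∝ 1/d², so Δm = 5 log₁₀(d₂/d₁) = 5 log₁₀(27.0/11.2) = 1.911
m₂ = m₁ + Δm = -1.26 + (1.911) = 0.651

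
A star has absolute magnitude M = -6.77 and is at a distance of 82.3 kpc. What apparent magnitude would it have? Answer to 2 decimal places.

m ≈ 12.81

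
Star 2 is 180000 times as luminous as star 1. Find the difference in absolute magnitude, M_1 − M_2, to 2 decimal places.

Pogson: ΔM = −2.5 log₁₀(ratio) = −2.5 log₁₀(180000) = −2.5 × 5.2553 = -13.138
Star 2 is brighter so has the smaller magnitude: M_1 − M_2 is positive.

M_1 − M_2 ≈ 13.14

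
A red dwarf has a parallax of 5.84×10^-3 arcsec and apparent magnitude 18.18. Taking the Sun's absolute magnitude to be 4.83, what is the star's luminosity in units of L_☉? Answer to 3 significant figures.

d = 1/p = 1/5.84×10^-3″ = 171.2 pc
M = m − 5 log₁₀ d + 5 = 18.18 − 5·2.2336 + 5 = 12.012
M − M_☉ = 12.012 − 4.83 = 7.182
L/L_☉ = 10^(−0.4 × 7.182) = 1.340×10^-3

L/L_☉ ≈ 1.34×10^-3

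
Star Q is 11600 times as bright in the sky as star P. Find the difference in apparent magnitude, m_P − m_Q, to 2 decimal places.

m_P − m_Q ≈ 10.16

Pogson: Δm = −2.5 log₁₀(ratio) = −2.5 log₁₀(11600) = −2.5 × 4.0645 = -10.161
Star Q is brighter so has the smaller magnitude: m_P − m_Q is positive.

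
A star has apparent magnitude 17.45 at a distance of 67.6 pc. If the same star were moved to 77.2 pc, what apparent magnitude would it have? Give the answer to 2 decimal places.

m ≈ 17.74

Flux ∝ 1/d², so Δm = 5 log₁₀(d₂/d₁) = 5 log₁₀(77.2/67.6) = 0.288
m₂ = m₁ + Δm = 17.45 + (0.288) = 17.738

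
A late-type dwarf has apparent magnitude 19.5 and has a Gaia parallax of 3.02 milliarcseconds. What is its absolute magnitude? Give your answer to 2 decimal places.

M ≈ 11.90

p = 3.02 mas = 3.02×10^-3″ → d = 1/p = 331.1 pc
5 log₁₀(d/10 pc) = 5 log₁₀(331.1) − 5 = 7.600
M = m − 5 log₁₀(d/10) = 19.5 − 7.600 = 11.900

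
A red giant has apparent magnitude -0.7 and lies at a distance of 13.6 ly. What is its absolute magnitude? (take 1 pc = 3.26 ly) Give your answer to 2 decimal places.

d = 13.6 ly / 3.26 = 4.172 pc
5 log₁₀(d/10 pc) = 5 log₁₀(4.172) − 5 = -1.898
M = m − 5 log₁₀(d/10) = -0.7 + 1.898 = 1.198

M ≈ 1.20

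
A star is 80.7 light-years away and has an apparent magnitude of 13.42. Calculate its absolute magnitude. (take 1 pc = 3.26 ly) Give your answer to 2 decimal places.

M ≈ 11.45

d = 80.7 ly / 3.26 = 24.75 pc
5 log₁₀(d/10 pc) = 5 log₁₀(24.75) − 5 = 1.968
M = m − 5 log₁₀(d/10) = 13.42 − 1.968 = 11.452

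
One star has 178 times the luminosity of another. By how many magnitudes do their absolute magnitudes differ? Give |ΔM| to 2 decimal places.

Pogson: ΔM = −2.5 log₁₀(ratio) = −2.5 log₁₀(178) = −2.5 × 2.2504 = -5.626

|ΔM| ≈ 5.63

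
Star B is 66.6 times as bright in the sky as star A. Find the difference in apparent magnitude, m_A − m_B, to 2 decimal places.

m_A − m_B ≈ 4.56

Pogson: Δm = −2.5 log₁₀(ratio) = −2.5 log₁₀(66.6) = −2.5 × 1.8235 = -4.559
Star B is brighter so has the smaller magnitude: m_A − m_B is positive.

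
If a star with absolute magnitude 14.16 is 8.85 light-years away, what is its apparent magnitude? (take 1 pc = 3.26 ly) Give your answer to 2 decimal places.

m ≈ 11.33

d = 8.85 ly / 3.26 = 2.715 pc
m = M + 5 log₁₀ d − 5 = 14.16 + 5·0.4337 − 5 = 11.329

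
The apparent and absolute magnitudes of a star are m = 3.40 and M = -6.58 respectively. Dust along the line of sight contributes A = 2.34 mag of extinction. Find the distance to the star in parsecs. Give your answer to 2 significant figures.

m − M = 5 log₁₀(d/10 pc) + A  ⇒  3.40 − (-6.58) − 2.34 = 5 log₁₀(d/10)
7.640 = 5 log₁₀(d/10)
log₁₀ d = (m − M − A)/5 + 1 = 2.5280
d = 10^2.5280 = 337.3 pc

d ≈ 340 pc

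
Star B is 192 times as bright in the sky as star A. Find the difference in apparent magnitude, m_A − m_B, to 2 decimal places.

Pogson: Δm = −2.5 log₁₀(ratio) = −2.5 log₁₀(192) = −2.5 × 2.2833 = -5.708
Star B is brighter so has the smaller magnitude: m_A − m_B is positive.

m_A − m_B ≈ 5.71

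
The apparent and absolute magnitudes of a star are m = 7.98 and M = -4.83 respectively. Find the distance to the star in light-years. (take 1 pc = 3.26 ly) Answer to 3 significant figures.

d ≈ 11900 ly

Distance modulus: m − M = 7.98 − (-4.83) = 12.810
m − M = 5 log₁₀ d − 5
log₁₀ d = (m − M)/5 + 1 = 3.5620
d = 10^3.5620 = 3648 pc
= 11890 ly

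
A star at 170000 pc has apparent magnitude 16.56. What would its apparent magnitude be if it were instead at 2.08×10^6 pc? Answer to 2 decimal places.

m ≈ 22.00

Flux ∝ 1/d², so Δm = 5 log₁₀(d₂/d₁) = 5 log₁₀(2.08×10^6/170000) = 5.438
m₂ = m₁ + Δm = 16.56 + (5.438) = 21.998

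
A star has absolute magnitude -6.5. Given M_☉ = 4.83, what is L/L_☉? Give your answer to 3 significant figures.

M − M_☉ = -6.5 − 4.83 = -11.330
L/L_☉ = 10^(−0.4 (M − M_☉)) = 10^4.532 = 34040

L/L_☉ ≈ 34000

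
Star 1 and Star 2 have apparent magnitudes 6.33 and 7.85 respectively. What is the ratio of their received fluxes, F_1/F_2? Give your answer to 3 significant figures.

Magnitude difference = -1.52
Flux ratio = 10^(−0.4 Δm) = 10^(−0.4 × -1.52) = 10^0.608 = 4.055

F_1/F_2 ≈ 4.06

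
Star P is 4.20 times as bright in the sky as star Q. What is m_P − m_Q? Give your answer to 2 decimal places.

Pogson: Δm = −2.5 log₁₀(ratio) = −2.5 log₁₀(4.20) = −2.5 × 0.6232 = -1.558
Star P is brighter, so it has the smaller magnitude: the difference is negative.

m_P − m_Q ≈ -1.56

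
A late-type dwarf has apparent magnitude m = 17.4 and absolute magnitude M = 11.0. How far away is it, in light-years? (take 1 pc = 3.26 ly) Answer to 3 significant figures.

d ≈ 621 ly

Distance modulus: m − M = 17.4 − (11.0) = 6.400
m − M = 5 log₁₀ d − 5
log₁₀ d = (m − M)/5 + 1 = 2.2800
d = 10^2.2800 = 190.5 pc
= 621.2 ly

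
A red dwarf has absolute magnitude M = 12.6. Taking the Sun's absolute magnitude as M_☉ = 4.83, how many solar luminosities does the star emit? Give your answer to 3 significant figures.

L/L_☉ ≈ 7.80×10^-4

M − M_☉ = 12.6 − 4.83 = 7.770
L/L_☉ = 10^(−0.4 (M − M_☉)) = 10^-3.108 = 7.798×10^-4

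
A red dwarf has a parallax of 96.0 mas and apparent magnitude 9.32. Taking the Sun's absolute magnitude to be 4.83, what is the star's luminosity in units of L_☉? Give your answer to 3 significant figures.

d = 1/p = 1000/96.0 mas = 10.42 pc
M = m − 5 log₁₀ d + 5 = 9.32 − 5·1.0177 + 5 = 9.231
M − M_☉ = 9.231 − 4.83 = 4.401
L/L_☉ = 10^(−0.4 × 4.401) = 0.01736

L/L_☉ ≈ 0.0174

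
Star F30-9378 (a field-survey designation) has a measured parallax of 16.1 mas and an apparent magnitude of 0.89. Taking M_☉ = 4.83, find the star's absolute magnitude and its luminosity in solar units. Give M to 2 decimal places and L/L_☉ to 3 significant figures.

d = 1/p = 1000/16.1 mas = 62.11 pc
M = m − 5 log₁₀ d + 5 = 0.89 − 5·1.7932 + 5 = -3.076
M − M_☉ = -3.076 − 4.83 = -7.906
L/L_☉ = 10^(−0.4 × -7.906) = 1453

M ≈ -3.08; L/L_☉ ≈ 1450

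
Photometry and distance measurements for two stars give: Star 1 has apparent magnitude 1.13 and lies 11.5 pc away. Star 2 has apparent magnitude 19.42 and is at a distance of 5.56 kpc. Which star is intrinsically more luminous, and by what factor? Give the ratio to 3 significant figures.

Star 1: M = m − 5 log₁₀ d + 5 = 1.13 − 5·1.0607 + 5 = 0.827
Star 2: d = 5.56 kpc = 5560 pc
Star 2: M = m − 5 log₁₀ d + 5 = 19.42 − 5·3.7451 + 5 = 5.695
ΔM = M_1 − M_2 = 0.827 − (5.695) = -4.868; smaller M is more luminous → Star 1.
L ratio = 10^(0.4 |ΔM|) = 10^1.947 = 88.56

Star 1 is more luminous, by a factor of 88.6.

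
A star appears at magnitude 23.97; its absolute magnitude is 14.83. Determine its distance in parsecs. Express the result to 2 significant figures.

μ = m − M = 9.140
m − M = 5 log₁₀ d − 5
log₁₀ d = (m − M)/5 + 1 = 2.8280
d = 10^2.8280 = 673.0 pc

d ≈ 670 pc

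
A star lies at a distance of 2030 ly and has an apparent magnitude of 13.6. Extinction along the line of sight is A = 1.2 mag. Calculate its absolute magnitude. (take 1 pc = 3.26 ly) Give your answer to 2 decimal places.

d = 2030 ly / 3.26 = 622.7 pc
5 log₁₀(d/10 pc) = 5 log₁₀(622.7) − 5 = 8.971
M = m − 5 log₁₀(d/10) − A = 13.6 − 8.971 − 1.2 = 3.429

M ≈ 3.43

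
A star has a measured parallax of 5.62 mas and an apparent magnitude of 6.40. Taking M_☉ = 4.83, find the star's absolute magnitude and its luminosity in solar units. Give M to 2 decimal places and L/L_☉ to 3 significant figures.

d = 1/p = 1000/5.62 mas = 177.9 pc
M = m − 5 log₁₀ d + 5 = 6.40 − 5·2.2503 + 5 = 0.149
M − M_☉ = 0.149 − 4.83 = -4.681
L/L_☉ = 10^(−0.4 × -4.681) = 74.56

M ≈ 0.15; L/L_☉ ≈ 74.6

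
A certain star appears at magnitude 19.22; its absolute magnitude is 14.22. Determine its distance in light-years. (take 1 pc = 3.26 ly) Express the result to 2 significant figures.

Distance modulus: m − M = 19.22 − (14.22) = 5.000
m − M = 5 log₁₀ d − 5
log₁₀ d = (m − M)/5 + 1 = 2.0000
d = 10^2.0000 = 100.0 pc
= 326.0 ly

d ≈ 330 ly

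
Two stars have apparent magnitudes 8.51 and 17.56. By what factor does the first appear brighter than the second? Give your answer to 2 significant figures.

4200

Δm = 8.51 − (17.56) = -9.05
Flux ratio = 10^(−0.4 Δm) = 10^(−0.4 × -9.05) = 10^3.620 = 4169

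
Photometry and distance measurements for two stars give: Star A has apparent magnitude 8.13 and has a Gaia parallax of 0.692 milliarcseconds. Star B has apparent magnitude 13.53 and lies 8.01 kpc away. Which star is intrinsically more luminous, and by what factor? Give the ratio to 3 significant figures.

Star A: p = 0.692 mas = 6.92×10^-4″ → d = 1/p = 1445 pc
Star A: M = m − 5 log₁₀ d + 5 = 8.13 − 5·3.1599 + 5 = -2.669
Star B: d = 8.01 kpc = 8010 pc
Star B: M = m − 5 log₁₀ d + 5 = 13.53 − 5·3.9036 + 5 = -0.988
ΔM = M_A − M_B = -2.669 − (-0.988) = -1.681; smaller M is more luminous → Star A.
L ratio = 10^(0.4 |ΔM|) = 10^0.673 = 4.705

Star A is more luminous, by a factor of 4.70.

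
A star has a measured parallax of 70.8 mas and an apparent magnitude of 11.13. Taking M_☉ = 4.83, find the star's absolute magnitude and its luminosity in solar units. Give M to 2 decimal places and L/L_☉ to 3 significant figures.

M ≈ 10.38; L/L_☉ ≈ 6.02×10^-3

d = 1/p = 1000/70.8 mas = 14.12 pc
M = m − 5 log₁₀ d + 5 = 11.13 − 5·1.1500 + 5 = 10.380
M − M_☉ = 10.380 − 4.83 = 5.550
L/L_☉ = 10^(−0.4 × 5.550) = 6.025×10^-3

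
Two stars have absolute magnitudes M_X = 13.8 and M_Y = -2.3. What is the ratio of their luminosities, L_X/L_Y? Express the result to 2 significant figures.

L_X/L_Y ≈ 3.6×10^-7

ΔM = M_X − M_Y = 16.1
L_X/L_Y = 10^(−0.4 ΔM) = 10^-6.440 = 3.631×10^-7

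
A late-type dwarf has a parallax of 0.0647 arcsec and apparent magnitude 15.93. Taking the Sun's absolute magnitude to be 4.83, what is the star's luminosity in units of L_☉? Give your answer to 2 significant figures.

L/L_☉ ≈ 8.7×10^-5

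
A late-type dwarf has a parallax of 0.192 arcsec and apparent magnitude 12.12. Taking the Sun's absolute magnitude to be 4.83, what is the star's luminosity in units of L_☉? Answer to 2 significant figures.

L/L_☉ ≈ 3.3×10^-4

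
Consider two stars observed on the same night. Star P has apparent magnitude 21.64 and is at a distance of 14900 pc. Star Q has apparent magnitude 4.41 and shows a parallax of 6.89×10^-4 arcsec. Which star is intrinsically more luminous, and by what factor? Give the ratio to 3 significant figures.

Star Q is more luminous, by a factor of 74000.

Star P: M = m − 5 log₁₀ d + 5 = 21.64 − 5·4.1732 + 5 = 5.774
Star Q: d = 1/p = 1/6.89×10^-4″ = 1451 pc
Star Q: M = m − 5 log₁₀ d + 5 = 4.41 − 5·3.1618 + 5 = -6.399
ΔM = M_P − M_Q = 5.774 − (-6.399) = 12.173; smaller M is more luminous → Star Q.
L ratio = 10^(0.4 |ΔM|) = 10^4.869 = 73990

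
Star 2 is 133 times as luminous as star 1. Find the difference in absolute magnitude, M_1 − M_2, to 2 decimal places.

Pogson: ΔM = −2.5 log₁₀(ratio) = −2.5 log₁₀(133) = −2.5 × 2.1239 = -5.310
Star 2 is brighter so has the smaller magnitude: M_1 − M_2 is positive.

M_1 − M_2 ≈ 5.31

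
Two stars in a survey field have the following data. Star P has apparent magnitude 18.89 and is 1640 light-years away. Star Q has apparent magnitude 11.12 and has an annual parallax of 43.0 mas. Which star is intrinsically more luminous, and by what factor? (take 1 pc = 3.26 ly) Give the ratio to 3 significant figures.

Star P: d = 1640 ly / 3.26 = 503.1 pc
Star P: M = m − 5 log₁₀ d + 5 = 18.89 − 5·2.7016 + 5 = 10.382
Star Q: p = 43.0 mas = 0.0430″ → d = 1/p = 23.26 pc
Star Q: M = m − 5 log₁₀ d + 5 = 11.12 − 5·1.3665 + 5 = 9.287
ΔM = M_P − M_Q = 10.382 − (9.287) = 1.095; smaller M is more luminous → Star Q.
L ratio = 10^(0.4 |ΔM|) = 10^0.438 = 2.740

Star Q is more luminous, by a factor of 2.74.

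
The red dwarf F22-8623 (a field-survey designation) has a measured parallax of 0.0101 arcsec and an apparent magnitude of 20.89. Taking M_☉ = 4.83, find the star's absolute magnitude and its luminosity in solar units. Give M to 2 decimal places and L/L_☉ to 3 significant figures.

M ≈ 15.91; L/L_☉ ≈ 3.69×10^-5

d = 1/p = 1/0.0101″ = 99.01 pc
M = m − 5 log₁₀ d + 5 = 20.89 − 5·1.9957 + 5 = 15.912
M − M_☉ = 15.912 − 4.83 = 11.082
L/L_☉ = 10^(−0.4 × 11.082) = 3.693×10^-5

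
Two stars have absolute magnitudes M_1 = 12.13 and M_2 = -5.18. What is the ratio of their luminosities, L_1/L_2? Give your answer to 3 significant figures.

L_1/L_2 ≈ 1.19×10^-7

ΔM = M_1 − M_2 = 17.31
L_1/L_2 = 10^(−0.4 ΔM) = 10^-6.924 = 1.191×10^-7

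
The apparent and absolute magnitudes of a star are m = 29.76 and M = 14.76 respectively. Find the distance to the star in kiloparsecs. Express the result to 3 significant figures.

Distance modulus: m − M = 29.76 − (14.76) = 15.000
m − M = 5 log₁₀ d − 5
log₁₀ d = (m − M)/5 + 1 = 4.0000
d = 10^4.0000 = 10000 pc
= 10.00 kpc

d ≈ 10.0 kpc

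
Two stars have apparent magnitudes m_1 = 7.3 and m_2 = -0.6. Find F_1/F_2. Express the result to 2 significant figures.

F_1/F_2 ≈ 6.9×10^-4

Magnitude difference = 7.9
Flux ratio = 10^(−0.4 Δm) = 10^(−0.4 × 7.9) = 10^-3.160 = 6.918×10^-4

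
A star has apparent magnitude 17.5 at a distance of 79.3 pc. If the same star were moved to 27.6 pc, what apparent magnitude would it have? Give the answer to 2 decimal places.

m ≈ 15.21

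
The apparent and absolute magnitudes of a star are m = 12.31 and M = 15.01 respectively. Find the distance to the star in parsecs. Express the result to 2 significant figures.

d ≈ 2.9 pc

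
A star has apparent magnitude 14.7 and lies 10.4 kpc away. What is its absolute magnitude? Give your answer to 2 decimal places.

M ≈ -0.39

d = 10.4 kpc = 10400 pc
5 log₁₀(d/10 pc) = 5 log₁₀(10400) − 5 = 15.085
M = m − 5 log₁₀(d/10) = 14.7 − 15.085 = -0.385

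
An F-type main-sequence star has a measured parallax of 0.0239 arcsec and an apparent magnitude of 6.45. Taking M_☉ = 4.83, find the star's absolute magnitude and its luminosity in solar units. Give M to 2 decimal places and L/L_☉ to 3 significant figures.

M ≈ 3.34; L/L_☉ ≈ 3.94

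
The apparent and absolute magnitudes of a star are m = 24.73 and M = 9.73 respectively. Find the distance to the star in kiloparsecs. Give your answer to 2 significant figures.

d ≈ 10 kpc

Distance modulus: m − M = 24.73 − (9.73) = 15.000
m − M = 5 log₁₀ d − 5
log₁₀ d = (m − M)/5 + 1 = 4.0000
d = 10^4.0000 = 10000 pc
= 10.00 kpc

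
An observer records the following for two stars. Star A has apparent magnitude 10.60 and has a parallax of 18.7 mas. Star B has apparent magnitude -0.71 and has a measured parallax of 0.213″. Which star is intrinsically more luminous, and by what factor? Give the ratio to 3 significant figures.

Star B is more luminous, by a factor of 258.

Star A: p = 18.7 mas = 0.0187″ → d = 1/p = 53.48 pc
Star A: M = m − 5 log₁₀ d + 5 = 10.60 − 5·1.7282 + 5 = 6.959
Star B: d = 1/p = 1/0.213″ = 4.695 pc
Star B: M = m − 5 log₁₀ d + 5 = -0.71 − 5·0.6716 + 5 = 0.932
ΔM = M_A − M_B = 6.959 − (0.932) = 6.027; smaller M is more luminous → Star B.
L ratio = 10^(0.4 |ΔM|) = 10^2.411 = 257.6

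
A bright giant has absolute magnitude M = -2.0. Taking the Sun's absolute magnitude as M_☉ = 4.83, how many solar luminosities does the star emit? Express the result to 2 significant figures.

M − M_☉ = -2.0 − 4.83 = -6.830
L/L_☉ = 10^(−0.4 (M − M_☉)) = 10^2.732 = 539.5

L/L_☉ ≈ 540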